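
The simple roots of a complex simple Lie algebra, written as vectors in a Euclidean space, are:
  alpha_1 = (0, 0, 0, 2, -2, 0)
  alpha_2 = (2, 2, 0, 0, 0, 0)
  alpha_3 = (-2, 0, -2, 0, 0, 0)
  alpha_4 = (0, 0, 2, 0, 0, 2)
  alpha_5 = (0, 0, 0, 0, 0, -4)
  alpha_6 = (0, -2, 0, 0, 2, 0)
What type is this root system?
Compute the Cartan integers a_ij = 2(alpha_i, alpha_j)/(alpha_j, alpha_j); the resulting 6x6 Cartan matrix is
[[2, 0, 0, 0, 0, -1], [0, 2, -1, 0, 0, -1], [0, -1, 2, -1, 0, 0], [0, 0, -1, 2, -1, 0], [0, 0, 0, -2, 2, 0], [-1, -1, 0, 0, 0, 2]].
The roots have two lengths (squared-length ratio 2:1); the short ones are alpha_{1,2,3,4,6}. The associated Dynkin diagram is a chain of 6 nodes with a double edge at one end; the terminal node there is the unique long simple root (C_6), so the type is C_6 (the algebra sp(12)).

type C_6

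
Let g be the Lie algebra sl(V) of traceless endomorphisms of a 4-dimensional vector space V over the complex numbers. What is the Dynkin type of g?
type A_3

This is sl(4), which has dimension 4^2 - 1 = 15 and rank 4 - 1 = 3 (a Cartan subalgebra is the diagonal traceless matrices). In the classification of classical Lie algebras, the special linear algebra sl(n+1) has type A_n; here n = 3, so the Dynkin diagram is a chain of 3 nodes with single edges (A_3). Hence the type is A_3.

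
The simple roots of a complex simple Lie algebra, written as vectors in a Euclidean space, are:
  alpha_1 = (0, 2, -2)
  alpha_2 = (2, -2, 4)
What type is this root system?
G_2

Compute the Cartan integers a_ij = 2(alpha_i, alpha_j)/(alpha_j, alpha_j); the resulting 2x2 Cartan matrix is
[[2, -1], [-3, 2]].
The roots have two lengths (squared-length ratio 3:1); the short ones are alpha_{1}. The associated Dynkin diagram is two nodes joined by a triple edge (G_2), so the type is G_2.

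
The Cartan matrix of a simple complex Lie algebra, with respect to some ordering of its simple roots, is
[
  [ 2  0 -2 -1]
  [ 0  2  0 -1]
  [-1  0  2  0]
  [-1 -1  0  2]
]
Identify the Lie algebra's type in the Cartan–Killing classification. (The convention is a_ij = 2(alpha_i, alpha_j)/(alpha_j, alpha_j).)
type B_4

The matrix has rank 4 with 2's on the diagonal. Reading the off-diagonal entries as Dynkin edges (a single edge where a_ij = a_ji = -1; a double or triple edge where a_ij * a_ji = 2 or 3), the diagram is a chain of 4 nodes with a double edge at one end; the terminal node there is the unique short simple root (B_4). One simple-root ordering that puts it in standard form is (alpha_2, alpha_4, alpha_1, alpha_3). So the algebra is type B_4, i.e. so(9).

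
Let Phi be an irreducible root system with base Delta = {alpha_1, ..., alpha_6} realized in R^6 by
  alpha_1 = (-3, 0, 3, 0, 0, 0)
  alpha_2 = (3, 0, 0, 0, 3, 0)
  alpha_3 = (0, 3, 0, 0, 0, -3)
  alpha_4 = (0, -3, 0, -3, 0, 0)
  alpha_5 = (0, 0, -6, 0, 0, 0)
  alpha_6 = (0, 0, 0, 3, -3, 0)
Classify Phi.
Compute the Cartan integers a_ij = 2(alpha_i, alpha_j)/(alpha_j, alpha_j); the resulting 6x6 Cartan matrix is
[[2, -1, 0, 0, -1, 0], [-1, 2, 0, 0, 0, -1], [0, 0, 2, -1, 0, 0], [0, 0, -1, 2, 0, -1], [-2, 0, 0, 0, 2, 0], [0, -1, 0, -1, 0, 2]].
The roots have two lengths (squared-length ratio 2:1); the short ones are alpha_{1,2,3,4,6}. The associated Dynkin diagram is a chain of 6 nodes with a double edge at one end; the terminal node there is the unique long simple root (C_6), so the type is C_6 (the algebra sp(12)).

C6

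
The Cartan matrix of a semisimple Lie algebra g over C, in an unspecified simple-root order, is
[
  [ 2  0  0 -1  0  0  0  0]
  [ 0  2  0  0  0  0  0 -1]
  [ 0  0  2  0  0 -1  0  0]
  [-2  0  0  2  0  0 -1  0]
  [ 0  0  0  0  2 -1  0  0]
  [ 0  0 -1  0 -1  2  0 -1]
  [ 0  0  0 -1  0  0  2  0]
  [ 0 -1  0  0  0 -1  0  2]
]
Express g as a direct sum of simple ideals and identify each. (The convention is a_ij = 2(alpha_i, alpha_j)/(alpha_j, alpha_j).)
The diagram associated to this matrix has two connected components: the simple roots {alpha_1, alpha_4, alpha_7} form a chain of 3 nodes with a double edge at one end; the terminal node there is the unique short simple root (B_3), and {alpha_2, alpha_3, alpha_5, alpha_6, alpha_8} form a chain of 3 nodes with a fork of two nodes at one end (D_5). A semisimple Lie algebra decomposes uniquely as the direct sum of simple ideals, one per connected component of its Dynkin diagram, so g ≅ B_3 ⊕ D_5 (dimension 21 + 45 = 66).

type B_3 ⊕ type D_5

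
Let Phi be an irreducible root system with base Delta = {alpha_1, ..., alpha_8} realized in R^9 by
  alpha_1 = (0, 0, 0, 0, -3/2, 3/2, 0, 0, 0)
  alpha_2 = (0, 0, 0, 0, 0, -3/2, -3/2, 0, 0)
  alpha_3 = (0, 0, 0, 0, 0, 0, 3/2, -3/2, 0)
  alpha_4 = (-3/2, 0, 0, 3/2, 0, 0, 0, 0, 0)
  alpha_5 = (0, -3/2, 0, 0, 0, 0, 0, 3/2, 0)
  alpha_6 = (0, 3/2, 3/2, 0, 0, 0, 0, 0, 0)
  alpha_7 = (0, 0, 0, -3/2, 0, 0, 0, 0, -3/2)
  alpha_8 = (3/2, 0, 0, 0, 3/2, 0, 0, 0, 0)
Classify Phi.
A_8 (sl(9))

Compute the Cartan integers a_ij = 2(alpha_i, alpha_j)/(alpha_j, alpha_j); the resulting 8x8 Cartan matrix is
[[2, -1, 0, 0, 0, 0, 0, -1], [-1, 2, -1, 0, 0, 0, 0, 0], [0, -1, 2, 0, -1, 0, 0, 0], [0, 0, 0, 2, 0, 0, -1, -1], [0, 0, -1, 0, 2, -1, 0, 0], [0, 0, 0, 0, -1, 2, 0, 0], [0, 0, 0, -1, 0, 0, 2, 0], [-1, 0, 0, -1, 0, 0, 0, 2]].
All simple roots have the same length, so the diagram is simply laced. The associated Dynkin diagram is a chain of 8 nodes with single edges (A_8), so the type is A_8 (the algebra sl(9)).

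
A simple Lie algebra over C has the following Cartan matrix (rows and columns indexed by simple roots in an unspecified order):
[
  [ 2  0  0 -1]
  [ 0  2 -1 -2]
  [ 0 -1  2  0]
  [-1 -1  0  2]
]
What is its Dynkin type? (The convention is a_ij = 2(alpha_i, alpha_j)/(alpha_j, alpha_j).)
type F_4

The matrix has rank 4 with 2's on the diagonal. Reading the off-diagonal entries as Dynkin edges (a single edge where a_ij = a_ji = -1; a double or triple edge where a_ij * a_ji = 2 or 3), the diagram is a chain of 4 nodes with a double edge between the middle two (F_4). One simple-root ordering that puts it in standard form is (alpha_3, alpha_2, alpha_4, alpha_1). So the algebra is type F_4.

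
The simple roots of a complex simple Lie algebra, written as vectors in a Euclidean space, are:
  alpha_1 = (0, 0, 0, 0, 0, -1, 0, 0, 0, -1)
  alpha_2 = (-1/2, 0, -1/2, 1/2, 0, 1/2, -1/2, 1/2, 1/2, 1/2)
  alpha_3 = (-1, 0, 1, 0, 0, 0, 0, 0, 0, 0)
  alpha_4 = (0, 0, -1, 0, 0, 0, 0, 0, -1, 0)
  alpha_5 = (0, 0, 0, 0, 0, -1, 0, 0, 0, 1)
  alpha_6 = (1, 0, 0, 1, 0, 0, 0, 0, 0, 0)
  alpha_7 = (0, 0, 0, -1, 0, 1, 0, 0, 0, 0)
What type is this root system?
Compute the Cartan integers a_ij = 2(alpha_i, alpha_j)/(alpha_j, alpha_j); the resulting 7x7 Cartan matrix is
[[2, -1, 0, 0, 0, 0, -1], [-1, 2, 0, 0, 0, 0, 0], [0, 0, 2, -1, 0, -1, 0], [0, 0, -1, 2, 0, 0, 0], [0, 0, 0, 0, 2, 0, -1], [0, 0, -1, 0, 0, 2, -1], [-1, 0, 0, 0, -1, -1, 2]].
All simple roots have the same length, so the diagram is simply laced. The associated Dynkin diagram is a chain of 6 nodes with one extra node attached to the third node from one end (E_7), so the type is E_7.

type E_7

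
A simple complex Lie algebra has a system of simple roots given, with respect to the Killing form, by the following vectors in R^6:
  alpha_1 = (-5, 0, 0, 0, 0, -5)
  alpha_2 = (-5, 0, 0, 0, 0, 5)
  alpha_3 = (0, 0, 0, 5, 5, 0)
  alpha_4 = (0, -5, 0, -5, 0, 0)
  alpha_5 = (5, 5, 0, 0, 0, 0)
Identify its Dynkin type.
D5

Compute the Cartan integers a_ij = 2(alpha_i, alpha_j)/(alpha_j, alpha_j); the resulting 5x5 Cartan matrix is
[[2, 0, 0, 0, -1], [0, 2, 0, 0, -1], [0, 0, 2, -1, 0], [0, 0, -1, 2, -1], [-1, -1, 0, -1, 2]].
All simple roots have the same length, so the diagram is simply laced. The associated Dynkin diagram is a chain of 3 nodes with a fork of two nodes at one end (D_5), so the type is D_5 (the algebra so(10)).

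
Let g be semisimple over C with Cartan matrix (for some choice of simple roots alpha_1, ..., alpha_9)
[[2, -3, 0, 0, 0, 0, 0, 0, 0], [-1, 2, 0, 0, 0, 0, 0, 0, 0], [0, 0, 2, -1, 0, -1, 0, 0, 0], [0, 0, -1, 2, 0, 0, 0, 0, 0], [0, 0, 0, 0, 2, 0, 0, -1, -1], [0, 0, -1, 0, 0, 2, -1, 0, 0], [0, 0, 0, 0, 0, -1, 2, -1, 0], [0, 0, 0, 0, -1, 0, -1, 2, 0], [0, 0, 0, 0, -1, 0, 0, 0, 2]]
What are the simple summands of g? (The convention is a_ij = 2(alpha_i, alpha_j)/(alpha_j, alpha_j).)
type A_7 ⊕ type G_2

The diagram associated to this matrix has two connected components: the simple roots {alpha_3, alpha_4, alpha_5, alpha_6, alpha_7, alpha_8, alpha_9} form a chain of 7 nodes with single edges (A_7), and {alpha_1, alpha_2} form two nodes joined by a triple edge (G_2). A semisimple Lie algebra decomposes uniquely as the direct sum of simple ideals, one per connected component of its Dynkin diagram, so g ≅ A_7 ⊕ G_2 (dimension 63 + 14 = 77).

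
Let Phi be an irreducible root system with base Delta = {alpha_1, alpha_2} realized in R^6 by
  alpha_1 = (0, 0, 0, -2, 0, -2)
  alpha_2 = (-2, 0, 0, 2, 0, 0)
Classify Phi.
Compute the Cartan integers a_ij = 2(alpha_i, alpha_j)/(alpha_j, alpha_j); the resulting 2x2 Cartan matrix is
[[2, -1], [-1, 2]].
All simple roots have the same length, so the diagram is simply laced. The associated Dynkin diagram is a chain of 2 nodes with single edges (A_2), so the type is A_2 (the algebra sl(3)).

A2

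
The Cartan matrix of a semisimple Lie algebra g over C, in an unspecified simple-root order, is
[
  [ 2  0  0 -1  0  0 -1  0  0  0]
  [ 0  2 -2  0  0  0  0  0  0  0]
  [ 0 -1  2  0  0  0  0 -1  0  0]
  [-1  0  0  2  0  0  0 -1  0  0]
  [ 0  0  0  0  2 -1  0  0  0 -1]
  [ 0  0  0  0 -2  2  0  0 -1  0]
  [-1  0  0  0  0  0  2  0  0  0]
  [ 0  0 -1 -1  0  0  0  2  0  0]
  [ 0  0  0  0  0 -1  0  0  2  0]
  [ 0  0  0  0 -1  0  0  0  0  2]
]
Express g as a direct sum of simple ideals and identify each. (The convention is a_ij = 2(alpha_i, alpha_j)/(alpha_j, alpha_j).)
The diagram associated to this matrix has two connected components: the simple roots {alpha_1, alpha_2, alpha_3, alpha_4, alpha_7, alpha_8} form a chain of 6 nodes with a double edge at one end; the terminal node there is the unique long simple root (C_6), and {alpha_5, alpha_6, alpha_9, alpha_10} form a chain of 4 nodes with a double edge between the middle two (F_4). A semisimple Lie algebra decomposes uniquely as the direct sum of simple ideals, one per connected component of its Dynkin diagram, so g ≅ C_6 ⊕ F_4 (dimension 78 + 52 = 130).

C6 ⊕ F4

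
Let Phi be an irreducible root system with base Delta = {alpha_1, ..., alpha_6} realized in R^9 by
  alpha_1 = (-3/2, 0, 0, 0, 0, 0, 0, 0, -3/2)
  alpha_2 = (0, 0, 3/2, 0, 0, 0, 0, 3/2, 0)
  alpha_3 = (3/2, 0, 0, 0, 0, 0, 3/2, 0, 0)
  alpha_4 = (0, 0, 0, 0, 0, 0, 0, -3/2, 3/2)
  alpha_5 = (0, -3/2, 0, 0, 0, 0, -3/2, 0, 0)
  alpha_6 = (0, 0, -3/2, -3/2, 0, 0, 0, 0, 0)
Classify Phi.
type A_6

Compute the Cartan integers a_ij = 2(alpha_i, alpha_j)/(alpha_j, alpha_j); the resulting 6x6 Cartan matrix is
[[2, 0, -1, -1, 0, 0], [0, 2, 0, -1, 0, -1], [-1, 0, 2, 0, -1, 0], [-1, -1, 0, 2, 0, 0], [0, 0, -1, 0, 2, 0], [0, -1, 0, 0, 0, 2]].
All simple roots have the same length, so the diagram is simply laced. The associated Dynkin diagram is a chain of 6 nodes with single edges (A_6), so the type is A_6 (the algebra sl(7)).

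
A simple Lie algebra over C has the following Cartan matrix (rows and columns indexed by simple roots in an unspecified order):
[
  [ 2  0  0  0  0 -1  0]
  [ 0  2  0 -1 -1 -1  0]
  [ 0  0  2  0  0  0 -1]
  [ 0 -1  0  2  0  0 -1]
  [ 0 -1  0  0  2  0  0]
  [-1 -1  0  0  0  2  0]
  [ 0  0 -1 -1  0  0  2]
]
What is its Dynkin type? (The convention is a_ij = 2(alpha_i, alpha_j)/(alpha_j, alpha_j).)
The matrix has rank 7 with 2's on the diagonal. Reading the off-diagonal entries as Dynkin edges (a single edge where a_ij = a_ji = -1; a double or triple edge where a_ij * a_ji = 2 or 3), the diagram is a chain of 6 nodes with one extra node attached to the third node from one end (E_7). One simple-root ordering that puts it in standard form is (alpha_1, alpha_5, alpha_6, alpha_2, alpha_4, alpha_7, alpha_3). So the algebra is type E_7.

type E_7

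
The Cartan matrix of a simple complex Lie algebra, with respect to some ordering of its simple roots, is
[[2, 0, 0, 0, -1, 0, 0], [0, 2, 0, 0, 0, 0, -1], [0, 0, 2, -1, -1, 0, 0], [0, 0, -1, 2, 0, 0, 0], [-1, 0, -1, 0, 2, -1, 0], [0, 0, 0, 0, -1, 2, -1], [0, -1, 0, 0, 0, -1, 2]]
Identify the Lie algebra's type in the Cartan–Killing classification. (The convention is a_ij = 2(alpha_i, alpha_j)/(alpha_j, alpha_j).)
The matrix has rank 7 with 2's on the diagonal. Reading the off-diagonal entries as Dynkin edges (a single edge where a_ij = a_ji = -1; a double or triple edge where a_ij * a_ji = 2 or 3), the diagram is a chain of 6 nodes with one extra node attached to the third node from one end (E_7). One simple-root ordering that puts it in standard form is (alpha_4, alpha_1, alpha_3, alpha_5, alpha_6, alpha_7, alpha_2). So the algebra is type E_7.

type E_7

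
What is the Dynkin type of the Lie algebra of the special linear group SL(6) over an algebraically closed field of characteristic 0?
A_5 (sl(6))

This is sl(6), which has dimension 6^2 - 1 = 35 and rank 6 - 1 = 5 (a Cartan subalgebra is the diagonal traceless matrices). In the classification of classical Lie algebras, the special linear algebra sl(n+1) has type A_n; here n = 5, so the Dynkin diagram is a chain of 5 nodes with single edges (A_5). Hence the type is A_5.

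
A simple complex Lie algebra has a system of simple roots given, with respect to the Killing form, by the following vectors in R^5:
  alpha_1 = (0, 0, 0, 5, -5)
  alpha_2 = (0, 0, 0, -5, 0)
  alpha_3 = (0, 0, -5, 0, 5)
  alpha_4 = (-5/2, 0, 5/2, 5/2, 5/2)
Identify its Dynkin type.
F4

Compute the Cartan integers a_ij = 2(alpha_i, alpha_j)/(alpha_j, alpha_j); the resulting 4x4 Cartan matrix is
[[2, -2, -1, 0], [-1, 2, 0, -1], [-1, 0, 2, 0], [0, -1, 0, 2]].
The roots have two lengths (squared-length ratio 2:1); the short ones are alpha_{2,4}. The associated Dynkin diagram is a chain of 4 nodes with a double edge between the middle two (F_4), so the type is F_4.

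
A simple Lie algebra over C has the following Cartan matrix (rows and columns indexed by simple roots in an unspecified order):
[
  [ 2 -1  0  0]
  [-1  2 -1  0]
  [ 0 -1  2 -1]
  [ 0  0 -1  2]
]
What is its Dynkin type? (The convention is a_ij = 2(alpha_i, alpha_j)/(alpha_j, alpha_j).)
A_4 (sl(5))

The matrix has rank 4 with 2's on the diagonal. Reading the off-diagonal entries as Dynkin edges (a single edge where a_ij = a_ji = -1; a double or triple edge where a_ij * a_ji = 2 or 3), the diagram is a chain of 4 nodes with single edges (A_4). One simple-root ordering that puts it in standard form is (alpha_4, alpha_3, alpha_2, alpha_1). So the algebra is type A_4, i.e. sl(5).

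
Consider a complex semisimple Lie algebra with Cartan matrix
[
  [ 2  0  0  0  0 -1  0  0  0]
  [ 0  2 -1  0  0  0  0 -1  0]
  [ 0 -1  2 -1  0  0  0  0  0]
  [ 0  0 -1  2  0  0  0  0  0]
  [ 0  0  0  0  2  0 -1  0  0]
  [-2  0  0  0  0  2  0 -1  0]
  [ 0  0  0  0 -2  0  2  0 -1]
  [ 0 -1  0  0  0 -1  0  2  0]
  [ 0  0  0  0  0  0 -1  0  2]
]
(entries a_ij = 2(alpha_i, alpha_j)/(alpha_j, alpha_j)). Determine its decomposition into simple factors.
The diagram associated to this matrix has two connected components: the simple roots {alpha_5, alpha_7, alpha_9} form a chain of 3 nodes with a double edge at one end; the terminal node there is the unique short simple root (B_3), and {alpha_1, alpha_2, alpha_3, alpha_4, alpha_6, alpha_8} form a chain of 6 nodes with a double edge at one end; the terminal node there is the unique short simple root (B_6). A semisimple Lie algebra decomposes uniquely as the direct sum of simple ideals, one per connected component of its Dynkin diagram, so g ≅ B_3 ⊕ B_6 (dimension 21 + 78 = 99).

B_3 + B_6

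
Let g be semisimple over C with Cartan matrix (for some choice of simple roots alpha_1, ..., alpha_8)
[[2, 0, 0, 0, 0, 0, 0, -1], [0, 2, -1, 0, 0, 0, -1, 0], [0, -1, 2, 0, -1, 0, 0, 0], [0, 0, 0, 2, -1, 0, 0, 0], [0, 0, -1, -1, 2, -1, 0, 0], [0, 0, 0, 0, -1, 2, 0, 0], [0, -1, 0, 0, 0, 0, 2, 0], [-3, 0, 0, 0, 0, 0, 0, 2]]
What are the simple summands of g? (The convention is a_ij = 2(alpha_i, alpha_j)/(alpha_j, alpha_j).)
D_6 (so(12)) + G_2

The diagram associated to this matrix has two connected components: the simple roots {alpha_2, alpha_3, alpha_4, alpha_5, alpha_6, alpha_7} form a chain of 4 nodes with a fork of two nodes at one end (D_6), and {alpha_1, alpha_8} form two nodes joined by a triple edge (G_2). A semisimple Lie algebra decomposes uniquely as the direct sum of simple ideals, one per connected component of its Dynkin diagram, so g ≅ D_6 ⊕ G_2 (dimension 66 + 14 = 80).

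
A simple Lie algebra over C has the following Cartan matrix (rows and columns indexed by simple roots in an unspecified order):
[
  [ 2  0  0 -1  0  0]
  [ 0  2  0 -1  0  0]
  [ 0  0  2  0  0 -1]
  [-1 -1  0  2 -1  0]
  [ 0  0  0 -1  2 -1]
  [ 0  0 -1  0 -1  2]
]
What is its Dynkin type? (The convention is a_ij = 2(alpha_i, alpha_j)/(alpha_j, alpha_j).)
The matrix has rank 6 with 2's on the diagonal. Reading the off-diagonal entries as Dynkin edges (a single edge where a_ij = a_ji = -1; a double or triple edge where a_ij * a_ji = 2 or 3), the diagram is a chain of 4 nodes with a fork of two nodes at one end (D_6). One simple-root ordering that puts it in standard form is (alpha_3, alpha_6, alpha_5, alpha_4, alpha_2, alpha_1). So the algebra is type D_6, i.e. so(12).

D6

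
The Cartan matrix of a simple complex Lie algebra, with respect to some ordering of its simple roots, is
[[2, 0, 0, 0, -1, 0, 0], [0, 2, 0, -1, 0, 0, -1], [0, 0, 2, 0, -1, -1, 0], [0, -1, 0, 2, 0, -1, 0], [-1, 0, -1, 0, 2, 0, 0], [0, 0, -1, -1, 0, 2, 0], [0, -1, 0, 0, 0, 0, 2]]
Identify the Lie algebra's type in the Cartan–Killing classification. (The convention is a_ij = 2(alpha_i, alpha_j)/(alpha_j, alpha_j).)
type A_7

The matrix has rank 7 with 2's on the diagonal. Reading the off-diagonal entries as Dynkin edges (a single edge where a_ij = a_ji = -1; a double or triple edge where a_ij * a_ji = 2 or 3), the diagram is a chain of 7 nodes with single edges (A_7). One simple-root ordering that puts it in standard form is (alpha_7, alpha_2, alpha_4, alpha_6, alpha_3, alpha_5, alpha_1). So the algebra is type A_7, i.e. sl(8).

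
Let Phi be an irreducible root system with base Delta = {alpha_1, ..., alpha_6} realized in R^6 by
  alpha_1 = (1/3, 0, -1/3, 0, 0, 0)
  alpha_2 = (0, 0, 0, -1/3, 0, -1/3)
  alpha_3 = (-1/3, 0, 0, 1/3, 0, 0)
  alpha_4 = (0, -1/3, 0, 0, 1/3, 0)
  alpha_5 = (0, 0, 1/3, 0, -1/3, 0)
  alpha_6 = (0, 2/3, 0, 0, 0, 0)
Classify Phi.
Compute the Cartan integers a_ij = 2(alpha_i, alpha_j)/(alpha_j, alpha_j); the resulting 6x6 Cartan matrix is
[[2, 0, -1, 0, -1, 0], [0, 2, -1, 0, 0, 0], [-1, -1, 2, 0, 0, 0], [0, 0, 0, 2, -1, -1], [-1, 0, 0, -1, 2, 0], [0, 0, 0, -2, 0, 2]].
The roots have two lengths (squared-length ratio 2:1); the short ones are alpha_{1,2,3,4,5}. The associated Dynkin diagram is a chain of 6 nodes with a double edge at one end; the terminal node there is the unique long simple root (C_6), so the type is C_6 (the algebra sp(12)).

type C_6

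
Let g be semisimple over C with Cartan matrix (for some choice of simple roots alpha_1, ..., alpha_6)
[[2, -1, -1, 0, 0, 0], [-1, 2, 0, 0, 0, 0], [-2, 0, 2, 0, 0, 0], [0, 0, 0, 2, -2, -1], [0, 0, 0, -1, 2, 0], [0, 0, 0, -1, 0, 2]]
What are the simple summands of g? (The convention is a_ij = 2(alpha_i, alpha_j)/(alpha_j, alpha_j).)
B3 + C3

The diagram associated to this matrix has two connected components: the simple roots {alpha_4, alpha_5, alpha_6} form a chain of 3 nodes with a double edge at one end; the terminal node there is the unique short simple root (B_3), and {alpha_1, alpha_2, alpha_3} form a chain of 3 nodes with a double edge at one end; the terminal node there is the unique long simple root (C_3). A semisimple Lie algebra decomposes uniquely as the direct sum of simple ideals, one per connected component of its Dynkin diagram, so g ≅ B_3 ⊕ C_3 (dimension 21 + 21 = 42).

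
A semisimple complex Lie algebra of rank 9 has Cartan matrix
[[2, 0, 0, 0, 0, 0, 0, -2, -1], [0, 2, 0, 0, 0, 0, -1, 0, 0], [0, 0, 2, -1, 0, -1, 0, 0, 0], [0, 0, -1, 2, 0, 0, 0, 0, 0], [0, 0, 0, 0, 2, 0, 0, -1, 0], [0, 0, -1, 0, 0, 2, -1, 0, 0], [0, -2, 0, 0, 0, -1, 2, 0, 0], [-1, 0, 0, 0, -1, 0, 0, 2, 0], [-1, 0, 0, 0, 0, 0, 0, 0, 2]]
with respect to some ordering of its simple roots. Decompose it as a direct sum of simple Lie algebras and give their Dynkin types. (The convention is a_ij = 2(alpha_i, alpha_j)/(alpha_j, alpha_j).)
B_5 + F_4

The diagram associated to this matrix has two connected components: the simple roots {alpha_2, alpha_3, alpha_4, alpha_6, alpha_7} form a chain of 5 nodes with a double edge at one end; the terminal node there is the unique short simple root (B_5), and {alpha_1, alpha_5, alpha_8, alpha_9} form a chain of 4 nodes with a double edge between the middle two (F_4). A semisimple Lie algebra decomposes uniquely as the direct sum of simple ideals, one per connected component of its Dynkin diagram, so g ≅ B_5 ⊕ F_4 (dimension 55 + 52 = 107).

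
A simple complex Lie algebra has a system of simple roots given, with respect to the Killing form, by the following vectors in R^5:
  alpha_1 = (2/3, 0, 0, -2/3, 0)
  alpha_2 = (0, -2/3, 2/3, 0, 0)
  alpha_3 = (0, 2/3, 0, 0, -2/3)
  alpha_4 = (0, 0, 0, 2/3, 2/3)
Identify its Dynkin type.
type A_4

Compute the Cartan integers a_ij = 2(alpha_i, alpha_j)/(alpha_j, alpha_j); the resulting 4x4 Cartan matrix is
[[2, 0, 0, -1], [0, 2, -1, 0], [0, -1, 2, -1], [-1, 0, -1, 2]].
All simple roots have the same length, so the diagram is simply laced. The associated Dynkin diagram is a chain of 4 nodes with single edges (A_4), so the type is A_4 (the algebra sl(5)).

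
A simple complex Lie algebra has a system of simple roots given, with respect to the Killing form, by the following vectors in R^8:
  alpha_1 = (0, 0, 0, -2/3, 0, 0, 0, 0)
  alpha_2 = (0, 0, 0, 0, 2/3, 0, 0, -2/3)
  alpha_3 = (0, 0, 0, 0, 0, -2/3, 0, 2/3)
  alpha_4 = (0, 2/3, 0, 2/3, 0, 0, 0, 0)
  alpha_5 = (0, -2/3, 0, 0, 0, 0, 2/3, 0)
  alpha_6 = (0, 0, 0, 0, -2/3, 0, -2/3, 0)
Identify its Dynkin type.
type B_6

Compute the Cartan integers a_ij = 2(alpha_i, alpha_j)/(alpha_j, alpha_j); the resulting 6x6 Cartan matrix is
[[2, 0, 0, -1, 0, 0], [0, 2, -1, 0, 0, -1], [0, -1, 2, 0, 0, 0], [-2, 0, 0, 2, -1, 0], [0, 0, 0, -1, 2, -1], [0, -1, 0, 0, -1, 2]].
The roots have two lengths (squared-length ratio 2:1); the short ones are alpha_{1}. The associated Dynkin diagram is a chain of 6 nodes with a double edge at one end; the terminal node there is the unique short simple root (B_6), so the type is B_6 (the algebra so(13)).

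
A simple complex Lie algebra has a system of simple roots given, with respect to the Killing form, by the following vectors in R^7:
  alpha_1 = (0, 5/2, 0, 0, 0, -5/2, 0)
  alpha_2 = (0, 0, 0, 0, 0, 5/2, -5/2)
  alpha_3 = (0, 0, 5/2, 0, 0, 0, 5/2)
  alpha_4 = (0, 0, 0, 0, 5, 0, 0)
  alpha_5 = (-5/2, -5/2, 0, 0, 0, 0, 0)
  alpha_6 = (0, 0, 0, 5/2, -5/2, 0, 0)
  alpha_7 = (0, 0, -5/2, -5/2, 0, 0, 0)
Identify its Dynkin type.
C_7 (sp(14))

Compute the Cartan integers a_ij = 2(alpha_i, alpha_j)/(alpha_j, alpha_j); the resulting 7x7 Cartan matrix is
[[2, -1, 0, 0, -1, 0, 0], [-1, 2, -1, 0, 0, 0, 0], [0, -1, 2, 0, 0, 0, -1], [0, 0, 0, 2, 0, -2, 0], [-1, 0, 0, 0, 2, 0, 0], [0, 0, 0, -1, 0, 2, -1], [0, 0, -1, 0, 0, -1, 2]].
The roots have two lengths (squared-length ratio 2:1); the short ones are alpha_{1,2,3,5,6,7}. The associated Dynkin diagram is a chain of 7 nodes with a double edge at one end; the terminal node there is the unique long simple root (C_7), so the type is C_7 (the algebra sp(14)).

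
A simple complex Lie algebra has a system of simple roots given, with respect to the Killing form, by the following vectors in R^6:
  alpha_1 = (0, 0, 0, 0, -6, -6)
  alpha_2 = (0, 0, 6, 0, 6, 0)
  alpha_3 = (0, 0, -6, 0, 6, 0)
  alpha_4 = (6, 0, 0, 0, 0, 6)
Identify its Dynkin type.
Compute the Cartan integers a_ij = 2(alpha_i, alpha_j)/(alpha_j, alpha_j); the resulting 4x4 Cartan matrix is
[[2, -1, -1, -1], [-1, 2, 0, 0], [-1, 0, 2, 0], [-1, 0, 0, 2]].
All simple roots have the same length, so the diagram is simply laced. The associated Dynkin diagram is a chain of 2 nodes with a fork of two nodes at one end (D_4), so the type is D_4 (the algebra so(8)).

D4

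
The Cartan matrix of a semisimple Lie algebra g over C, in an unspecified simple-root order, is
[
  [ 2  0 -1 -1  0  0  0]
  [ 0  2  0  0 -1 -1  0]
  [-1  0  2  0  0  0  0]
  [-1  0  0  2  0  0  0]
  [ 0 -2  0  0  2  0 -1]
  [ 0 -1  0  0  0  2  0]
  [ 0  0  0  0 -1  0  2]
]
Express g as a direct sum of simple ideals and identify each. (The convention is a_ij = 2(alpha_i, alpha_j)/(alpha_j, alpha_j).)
A3 + F4

The diagram associated to this matrix has two connected components: the simple roots {alpha_1, alpha_3, alpha_4} form a chain of 3 nodes with single edges (A_3), and {alpha_2, alpha_5, alpha_6, alpha_7} form a chain of 4 nodes with a double edge between the middle two (F_4). A semisimple Lie algebra decomposes uniquely as the direct sum of simple ideals, one per connected component of its Dynkin diagram, so g ≅ A_3 ⊕ F_4 (dimension 15 + 52 = 67).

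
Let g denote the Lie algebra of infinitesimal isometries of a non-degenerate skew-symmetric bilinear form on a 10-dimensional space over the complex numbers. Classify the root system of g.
C_5

This is sp(10), which has dimension 10(10+1)/2 = 55 and rank 10/2 = 5. In the classification of classical Lie algebras, the symplectic algebra sp(2n) has type C_n; here n = 5, so the Dynkin diagram is a chain of 5 nodes with a double edge at one end; the terminal node there is the unique long simple root (C_5). Hence the type is C_5.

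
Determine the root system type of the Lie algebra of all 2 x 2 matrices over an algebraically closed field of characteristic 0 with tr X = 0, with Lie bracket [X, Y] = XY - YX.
type A_1

This is sl(2), which has dimension 2^2 - 1 = 3 and rank 2 - 1 = 1 (a Cartan subalgebra is the diagonal traceless matrices). In the classification of classical Lie algebras, the special linear algebra sl(n+1) has type A_n; here n = 1, so the Dynkin diagram is a chain of 1 nodes with single edges (A_1). Hence the type is A_1.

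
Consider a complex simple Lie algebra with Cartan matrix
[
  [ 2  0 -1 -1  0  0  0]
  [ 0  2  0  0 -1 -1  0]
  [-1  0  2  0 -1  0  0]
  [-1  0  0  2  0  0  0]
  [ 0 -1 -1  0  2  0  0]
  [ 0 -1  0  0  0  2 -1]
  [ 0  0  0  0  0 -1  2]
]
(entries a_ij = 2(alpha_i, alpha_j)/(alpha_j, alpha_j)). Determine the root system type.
The matrix has rank 7 with 2's on the diagonal. Reading the off-diagonal entries as Dynkin edges (a single edge where a_ij = a_ji = -1; a double or triple edge where a_ij * a_ji = 2 or 3), the diagram is a chain of 7 nodes with single edges (A_7). One simple-root ordering that puts it in standard form is (alpha_7, alpha_6, alpha_2, alpha_5, alpha_3, alpha_1, alpha_4). So the algebra is type A_7, i.e. sl(8).

A_7 (sl(8))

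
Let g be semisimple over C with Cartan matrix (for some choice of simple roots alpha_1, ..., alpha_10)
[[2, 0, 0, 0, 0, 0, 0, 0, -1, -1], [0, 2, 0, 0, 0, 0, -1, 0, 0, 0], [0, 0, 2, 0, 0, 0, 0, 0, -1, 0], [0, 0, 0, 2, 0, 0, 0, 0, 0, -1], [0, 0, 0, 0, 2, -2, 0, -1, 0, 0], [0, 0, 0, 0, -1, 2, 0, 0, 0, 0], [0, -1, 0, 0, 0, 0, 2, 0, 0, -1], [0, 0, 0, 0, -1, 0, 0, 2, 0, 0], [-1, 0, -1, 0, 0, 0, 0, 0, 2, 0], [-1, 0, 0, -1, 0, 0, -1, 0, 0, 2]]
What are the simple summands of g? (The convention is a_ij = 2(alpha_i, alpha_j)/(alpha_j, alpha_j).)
type B_3 + type E_7

The diagram associated to this matrix has two connected components: the simple roots {alpha_5, alpha_6, alpha_8} form a chain of 3 nodes with a double edge at one end; the terminal node there is the unique short simple root (B_3), and {alpha_1, alpha_2, alpha_3, alpha_4, alpha_7, alpha_9, alpha_10} form a chain of 6 nodes with one extra node attached to the third node from one end (E_7). A semisimple Lie algebra decomposes uniquely as the direct sum of simple ideals, one per connected component of its Dynkin diagram, so g ≅ B_3 ⊕ E_7 (dimension 21 + 133 = 154).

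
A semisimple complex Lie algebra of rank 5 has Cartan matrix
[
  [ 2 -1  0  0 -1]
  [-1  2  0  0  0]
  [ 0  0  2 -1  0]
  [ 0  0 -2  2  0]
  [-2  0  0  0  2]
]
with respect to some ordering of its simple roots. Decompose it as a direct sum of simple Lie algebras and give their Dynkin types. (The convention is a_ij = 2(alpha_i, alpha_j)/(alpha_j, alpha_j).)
The diagram associated to this matrix has two connected components: the simple roots {alpha_3, alpha_4} form a chain of 2 nodes with a double edge at one end; the terminal node there is the unique short simple root (B_2), and {alpha_1, alpha_2, alpha_5} form a chain of 3 nodes with a double edge at one end; the terminal node there is the unique long simple root (C_3). A semisimple Lie algebra decomposes uniquely as the direct sum of simple ideals, one per connected component of its Dynkin diagram, so g ≅ B_2 ⊕ C_3 (dimension 10 + 21 = 31).

B_2 (so(5)) ⊕ C_3 (sp(6))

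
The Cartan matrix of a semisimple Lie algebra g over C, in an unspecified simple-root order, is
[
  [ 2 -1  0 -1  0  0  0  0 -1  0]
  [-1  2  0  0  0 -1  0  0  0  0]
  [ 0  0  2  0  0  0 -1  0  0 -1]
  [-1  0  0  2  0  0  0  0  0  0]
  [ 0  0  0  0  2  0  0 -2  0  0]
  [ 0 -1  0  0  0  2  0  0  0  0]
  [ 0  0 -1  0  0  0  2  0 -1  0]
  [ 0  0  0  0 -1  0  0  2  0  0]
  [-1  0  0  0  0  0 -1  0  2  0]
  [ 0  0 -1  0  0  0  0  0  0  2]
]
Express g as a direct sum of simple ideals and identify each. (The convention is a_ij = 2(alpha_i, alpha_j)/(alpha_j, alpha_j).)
The diagram associated to this matrix has two connected components: the simple roots {alpha_5, alpha_8} form a chain of 2 nodes with a double edge at one end; the terminal node there is the unique short simple root (B_2), and {alpha_1, alpha_2, alpha_3, alpha_4, alpha_6, alpha_7, alpha_9, alpha_10} form a chain of 7 nodes with one extra node attached to the third node from one end (E_8). A semisimple Lie algebra decomposes uniquely as the direct sum of simple ideals, one per connected component of its Dynkin diagram, so g ≅ B_2 ⊕ E_8 (dimension 10 + 248 = 258).

B_2 + E_8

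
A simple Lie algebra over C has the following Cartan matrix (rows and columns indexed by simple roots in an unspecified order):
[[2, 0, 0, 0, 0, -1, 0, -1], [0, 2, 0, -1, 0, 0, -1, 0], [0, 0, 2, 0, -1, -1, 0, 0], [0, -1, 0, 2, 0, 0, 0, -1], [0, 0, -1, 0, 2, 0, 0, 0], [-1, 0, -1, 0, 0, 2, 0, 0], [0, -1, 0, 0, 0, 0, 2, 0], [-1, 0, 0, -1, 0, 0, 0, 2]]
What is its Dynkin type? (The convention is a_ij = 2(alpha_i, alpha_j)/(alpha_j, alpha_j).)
A_8

The matrix has rank 8 with 2's on the diagonal. Reading the off-diagonal entries as Dynkin edges (a single edge where a_ij = a_ji = -1; a double or triple edge where a_ij * a_ji = 2 or 3), the diagram is a chain of 8 nodes with single edges (A_8). One simple-root ordering that puts it in standard form is (alpha_7, alpha_2, alpha_4, alpha_8, alpha_1, alpha_6, alpha_3, alpha_5). So the algebra is type A_8, i.e. sl(9).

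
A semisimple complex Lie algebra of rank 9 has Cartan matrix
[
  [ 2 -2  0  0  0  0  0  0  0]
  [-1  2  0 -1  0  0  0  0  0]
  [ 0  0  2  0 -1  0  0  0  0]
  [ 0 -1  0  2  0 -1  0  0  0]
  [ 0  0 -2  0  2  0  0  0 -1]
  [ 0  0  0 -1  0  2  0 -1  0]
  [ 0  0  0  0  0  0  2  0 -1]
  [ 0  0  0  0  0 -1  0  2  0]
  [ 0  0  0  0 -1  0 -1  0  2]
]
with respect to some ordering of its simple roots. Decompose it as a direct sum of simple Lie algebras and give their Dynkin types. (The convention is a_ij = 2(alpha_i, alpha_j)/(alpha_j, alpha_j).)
The diagram associated to this matrix has two connected components: the simple roots {alpha_3, alpha_5, alpha_7, alpha_9} form a chain of 4 nodes with a double edge at one end; the terminal node there is the unique short simple root (B_4), and {alpha_1, alpha_2, alpha_4, alpha_6, alpha_8} form a chain of 5 nodes with a double edge at one end; the terminal node there is the unique long simple root (C_5). A semisimple Lie algebra decomposes uniquely as the direct sum of simple ideals, one per connected component of its Dynkin diagram, so g ≅ B_4 ⊕ C_5 (dimension 36 + 55 = 91).

B4 ⊕ C5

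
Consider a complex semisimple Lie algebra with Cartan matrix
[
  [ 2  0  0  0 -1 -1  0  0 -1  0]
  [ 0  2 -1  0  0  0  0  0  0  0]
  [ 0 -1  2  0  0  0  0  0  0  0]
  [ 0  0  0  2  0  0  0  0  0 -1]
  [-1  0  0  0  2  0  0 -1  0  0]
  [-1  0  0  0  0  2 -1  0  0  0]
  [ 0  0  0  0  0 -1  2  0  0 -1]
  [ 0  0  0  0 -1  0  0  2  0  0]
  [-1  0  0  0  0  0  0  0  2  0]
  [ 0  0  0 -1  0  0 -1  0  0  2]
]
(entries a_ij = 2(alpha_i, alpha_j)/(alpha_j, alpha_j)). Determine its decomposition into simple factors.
A_2 ⊕ E_8

The diagram associated to this matrix has two connected components: the simple roots {alpha_2, alpha_3} form a chain of 2 nodes with single edges (A_2), and {alpha_1, alpha_4, alpha_5, alpha_6, alpha_7, alpha_8, alpha_9, alpha_10} form a chain of 7 nodes with one extra node attached to the third node from one end (E_8). A semisimple Lie algebra decomposes uniquely as the direct sum of simple ideals, one per connected component of its Dynkin diagram, so g ≅ A_2 ⊕ E_8 (dimension 8 + 248 = 256).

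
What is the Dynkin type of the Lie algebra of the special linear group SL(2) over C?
This is sl(2), which has dimension 2^2 - 1 = 3 and rank 2 - 1 = 1 (a Cartan subalgebra is the diagonal traceless matrices). In the classification of classical Lie algebras, the special linear algebra sl(n+1) has type A_n; here n = 1, so the Dynkin diagram is a chain of 1 nodes with single edges (A_1). Hence the type is A_1.

A_1 (sl(2))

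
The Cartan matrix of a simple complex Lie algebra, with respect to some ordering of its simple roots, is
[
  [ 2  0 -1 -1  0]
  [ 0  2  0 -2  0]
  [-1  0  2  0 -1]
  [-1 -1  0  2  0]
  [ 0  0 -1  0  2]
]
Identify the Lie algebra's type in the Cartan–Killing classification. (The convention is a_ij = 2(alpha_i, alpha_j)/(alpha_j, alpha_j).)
The matrix has rank 5 with 2's on the diagonal. Reading the off-diagonal entries as Dynkin edges (a single edge where a_ij = a_ji = -1; a double or triple edge where a_ij * a_ji = 2 or 3), the diagram is a chain of 5 nodes with a double edge at one end; the terminal node there is the unique long simple root (C_5). One simple-root ordering that puts it in standard form is (alpha_5, alpha_3, alpha_1, alpha_4, alpha_2). So the algebra is type C_5, i.e. sp(10).

C_5 (sp(10))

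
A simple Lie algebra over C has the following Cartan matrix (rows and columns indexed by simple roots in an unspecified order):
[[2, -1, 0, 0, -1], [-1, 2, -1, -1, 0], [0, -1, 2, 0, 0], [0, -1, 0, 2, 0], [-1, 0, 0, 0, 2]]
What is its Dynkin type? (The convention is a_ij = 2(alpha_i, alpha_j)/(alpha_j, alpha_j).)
D_5

The matrix has rank 5 with 2's on the diagonal. Reading the off-diagonal entries as Dynkin edges (a single edge where a_ij = a_ji = -1; a double or triple edge where a_ij * a_ji = 2 or 3), the diagram is a chain of 3 nodes with a fork of two nodes at one end (D_5). One simple-root ordering that puts it in standard form is (alpha_5, alpha_1, alpha_2, alpha_3, alpha_4). So the algebra is type D_5, i.e. so(10).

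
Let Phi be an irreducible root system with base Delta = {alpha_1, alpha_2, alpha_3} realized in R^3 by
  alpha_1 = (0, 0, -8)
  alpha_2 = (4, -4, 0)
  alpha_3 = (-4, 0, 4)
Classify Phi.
C_3

Compute the Cartan integers a_ij = 2(alpha_i, alpha_j)/(alpha_j, alpha_j); the resulting 3x3 Cartan matrix is
[[2, 0, -2], [0, 2, -1], [-1, -1, 2]].
The roots have two lengths (squared-length ratio 2:1); the short ones are alpha_{2,3}. The associated Dynkin diagram is a chain of 3 nodes with a double edge at one end; the terminal node there is the unique long simple root (C_3), so the type is C_3 (the algebra sp(6)).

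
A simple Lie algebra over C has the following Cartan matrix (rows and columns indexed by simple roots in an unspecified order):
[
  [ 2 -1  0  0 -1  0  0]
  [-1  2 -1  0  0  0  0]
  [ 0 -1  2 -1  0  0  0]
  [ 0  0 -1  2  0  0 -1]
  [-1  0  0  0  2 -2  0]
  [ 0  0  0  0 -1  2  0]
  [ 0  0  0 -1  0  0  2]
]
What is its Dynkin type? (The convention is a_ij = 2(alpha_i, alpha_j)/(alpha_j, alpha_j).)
B_7 (so(15))

The matrix has rank 7 with 2's on the diagonal. Reading the off-diagonal entries as Dynkin edges (a single edge where a_ij = a_ji = -1; a double or triple edge where a_ij * a_ji = 2 or 3), the diagram is a chain of 7 nodes with a double edge at one end; the terminal node there is the unique short simple root (B_7). One simple-root ordering that puts it in standard form is (alpha_7, alpha_4, alpha_3, alpha_2, alpha_1, alpha_5, alpha_6). So the algebra is type B_7, i.e. so(15).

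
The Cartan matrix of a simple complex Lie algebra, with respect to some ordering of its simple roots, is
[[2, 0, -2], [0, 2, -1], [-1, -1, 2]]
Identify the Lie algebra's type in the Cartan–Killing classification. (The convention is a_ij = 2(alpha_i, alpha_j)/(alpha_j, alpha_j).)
C_3 (sp(6))

The matrix has rank 3 with 2's on the diagonal. Reading the off-diagonal entries as Dynkin edges (a single edge where a_ij = a_ji = -1; a double or triple edge where a_ij * a_ji = 2 or 3), the diagram is a chain of 3 nodes with a double edge at one end; the terminal node there is the unique long simple root (C_3). One simple-root ordering that puts it in standard form is (alpha_2, alpha_3, alpha_1). So the algebra is type C_3, i.e. sp(6).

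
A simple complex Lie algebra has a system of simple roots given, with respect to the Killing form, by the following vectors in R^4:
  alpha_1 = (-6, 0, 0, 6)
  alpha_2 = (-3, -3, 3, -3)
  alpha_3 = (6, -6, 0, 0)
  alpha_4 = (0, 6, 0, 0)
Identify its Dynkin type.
Compute the Cartan integers a_ij = 2(alpha_i, alpha_j)/(alpha_j, alpha_j); the resulting 4x4 Cartan matrix is
[[2, 0, -1, 0], [0, 2, 0, -1], [-1, 0, 2, -2], [0, -1, -1, 2]].
The roots have two lengths (squared-length ratio 2:1); the short ones are alpha_{2,4}. The associated Dynkin diagram is a chain of 4 nodes with a double edge between the middle two (F_4), so the type is F_4.

F4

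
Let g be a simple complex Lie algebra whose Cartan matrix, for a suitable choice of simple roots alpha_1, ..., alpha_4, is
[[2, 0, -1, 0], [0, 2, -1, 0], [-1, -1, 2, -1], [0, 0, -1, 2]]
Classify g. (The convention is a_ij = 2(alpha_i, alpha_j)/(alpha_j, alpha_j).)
D_4 (so(8))

The matrix has rank 4 with 2's on the diagonal. Reading the off-diagonal entries as Dynkin edges (a single edge where a_ij = a_ji = -1; a double or triple edge where a_ij * a_ji = 2 or 3), the diagram is a chain of 2 nodes with a fork of two nodes at one end (D_4). One simple-root ordering that puts it in standard form is (alpha_4, alpha_3, alpha_1, alpha_2). So the algebra is type D_4, i.e. so(8).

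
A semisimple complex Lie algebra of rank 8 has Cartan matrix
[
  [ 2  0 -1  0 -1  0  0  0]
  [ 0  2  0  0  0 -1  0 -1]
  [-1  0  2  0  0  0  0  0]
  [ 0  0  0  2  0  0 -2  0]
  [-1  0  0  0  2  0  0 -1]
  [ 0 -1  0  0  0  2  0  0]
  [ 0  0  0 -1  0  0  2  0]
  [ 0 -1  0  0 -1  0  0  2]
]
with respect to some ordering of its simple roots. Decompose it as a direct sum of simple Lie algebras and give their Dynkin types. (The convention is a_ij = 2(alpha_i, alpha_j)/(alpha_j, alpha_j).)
type A_6 + type B_2

The diagram associated to this matrix has two connected components: the simple roots {alpha_1, alpha_2, alpha_3, alpha_5, alpha_6, alpha_8} form a chain of 6 nodes with single edges (A_6), and {alpha_4, alpha_7} form a chain of 2 nodes with a double edge at one end; the terminal node there is the unique short simple root (B_2). A semisimple Lie algebra decomposes uniquely as the direct sum of simple ideals, one per connected component of its Dynkin diagram, so g ≅ A_6 ⊕ B_2 (dimension 48 + 10 = 58).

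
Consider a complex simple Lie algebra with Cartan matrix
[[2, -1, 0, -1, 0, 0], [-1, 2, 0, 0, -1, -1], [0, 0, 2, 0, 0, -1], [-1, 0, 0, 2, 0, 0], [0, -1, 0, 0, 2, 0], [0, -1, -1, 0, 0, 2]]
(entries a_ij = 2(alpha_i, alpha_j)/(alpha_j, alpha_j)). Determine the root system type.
E_6

The matrix has rank 6 with 2's on the diagonal. Reading the off-diagonal entries as Dynkin edges (a single edge where a_ij = a_ji = -1; a double or triple edge where a_ij * a_ji = 2 or 3), the diagram is a chain of 5 nodes with one extra node attached to the third node from one end (E_6). One simple-root ordering that puts it in standard form is (alpha_3, alpha_5, alpha_6, alpha_2, alpha_1, alpha_4). So the algebra is type E_6.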